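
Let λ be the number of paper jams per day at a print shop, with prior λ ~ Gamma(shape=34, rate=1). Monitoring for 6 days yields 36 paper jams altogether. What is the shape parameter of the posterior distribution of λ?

Total count 36 over total exposure 6 days.
By Gamma–Poisson conjugacy, the posterior is Gamma(α + Σx, β + Σt) = Gamma(34 + 36, 1 + 6) = Gamma(70, 7).

70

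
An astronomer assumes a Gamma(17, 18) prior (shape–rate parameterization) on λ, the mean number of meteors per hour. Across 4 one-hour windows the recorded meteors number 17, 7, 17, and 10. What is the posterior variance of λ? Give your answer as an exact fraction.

17/121

Total count: 17 + 7 + 17 + 10 = 51.
Total exposure: 4 hours.
Gamma(α, β) with Poisson data over total exposure Σt gives posterior Gamma(α+Σx, β+Σt) = Gamma(68, 22).
Posterior variance = α'/β'² = 68/484 = 17/121.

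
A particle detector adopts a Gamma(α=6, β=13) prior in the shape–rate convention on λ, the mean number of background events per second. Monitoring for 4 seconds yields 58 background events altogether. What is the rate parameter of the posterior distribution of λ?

17

Total count 58 over total exposure 4 seconds.
The Gamma prior is conjugate for the Poisson rate, so λ | data ~ Gamma(6+58, 13+4) = Gamma(64, 17).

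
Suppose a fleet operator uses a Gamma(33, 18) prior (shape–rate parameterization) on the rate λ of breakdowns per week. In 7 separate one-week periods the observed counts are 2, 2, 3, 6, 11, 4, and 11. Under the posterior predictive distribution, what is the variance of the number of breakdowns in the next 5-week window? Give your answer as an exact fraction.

Total count: 2 + 2 + 3 + 6 + 11 + 4 + 11 = 39.
Total exposure: 7 weeks.
Gamma(α, β) with Poisson data over total exposure Σt gives posterior Gamma(α+Σx, β+Σt) = Gamma(72, 25).
The posterior predictive for a window of length T is Negative Binomial with variance T·α'·(β'+T)/β'² = 5·72·30/625 = 432/25.

432/25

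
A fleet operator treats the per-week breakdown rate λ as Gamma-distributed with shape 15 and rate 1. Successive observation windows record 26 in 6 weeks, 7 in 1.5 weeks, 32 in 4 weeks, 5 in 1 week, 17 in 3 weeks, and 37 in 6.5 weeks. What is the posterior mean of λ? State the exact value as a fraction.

139/23

Total count: 26 + 7 + 32 + 5 + 17 + 37 = 124.
Total exposure: 6 + 1.5 + 4 + 1 + 3 + 6.5 = 22 weeks.
By Gamma–Poisson conjugacy, the posterior is Gamma(α + Σx, β + Σt) = Gamma(15 + 124, 1 + 22) = Gamma(139, 23).
Posterior mean = α'/β' = 139/23.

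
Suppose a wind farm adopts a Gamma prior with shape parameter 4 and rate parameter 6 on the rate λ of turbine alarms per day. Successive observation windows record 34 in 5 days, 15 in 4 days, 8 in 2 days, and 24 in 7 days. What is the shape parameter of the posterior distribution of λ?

85

Total count: 34 + 15 + 8 + 24 = 81.
Total exposure: 5 + 4 + 2 + 7 = 18 days.
Gamma(α, β) with Poisson data over total exposure Σt gives posterior Gamma(α+Σx, β+Σt) = Gamma(85, 24).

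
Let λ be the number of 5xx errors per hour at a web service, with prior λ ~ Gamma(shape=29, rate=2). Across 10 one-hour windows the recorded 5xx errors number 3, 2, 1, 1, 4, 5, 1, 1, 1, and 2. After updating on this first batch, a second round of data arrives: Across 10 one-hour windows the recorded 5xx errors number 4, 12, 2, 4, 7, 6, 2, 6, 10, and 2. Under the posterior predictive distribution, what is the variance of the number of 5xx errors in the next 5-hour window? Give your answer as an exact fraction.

14175/484

Total count: 3 + 2 + 1 + 1 + 4 + 5 + 1 + 1 + 1 + 2 = 21.
Total exposure: 10 hours.
After the first batch: Gamma(29 + 21, 2 + 10) = Gamma(50, 12).
Total count: 4 + 12 + 2 + 4 + 7 + 6 + 2 + 6 + 10 + 2 = 55.
Total exposure: 10 hours.
After the second batch: Gamma(50 + 55, 12 + 10) = Gamma(105, 22).
The posterior predictive for a window of length T is Negative Binomial with variance T·α'·(β'+T)/β'² = 5·105·27/484 = 14175/484.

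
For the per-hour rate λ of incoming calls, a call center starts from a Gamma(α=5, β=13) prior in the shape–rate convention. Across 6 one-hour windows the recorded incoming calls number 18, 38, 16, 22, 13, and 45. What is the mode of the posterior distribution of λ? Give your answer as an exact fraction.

156/19

Total count: 18 + 38 + 16 + 22 + 13 + 45 = 152.
Total exposure: 6 hours.
Conjugate update: add total count to the shape and total exposure to the rate, giving Gamma(157, 19).
Posterior mode = (α'−1)/β' = 156/19.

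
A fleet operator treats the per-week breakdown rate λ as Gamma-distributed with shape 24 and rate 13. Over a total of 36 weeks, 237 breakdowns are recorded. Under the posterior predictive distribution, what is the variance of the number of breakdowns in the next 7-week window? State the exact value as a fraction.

2088/49

Total count 237 over total exposure 36 weeks.
Conjugate update: add total count to the shape and total exposure to the rate, giving Gamma(261, 49).
The posterior predictive for a window of length T is Negative Binomial with variance T·α'·(β'+T)/β'² = 7·261·56/2401 = 2088/49.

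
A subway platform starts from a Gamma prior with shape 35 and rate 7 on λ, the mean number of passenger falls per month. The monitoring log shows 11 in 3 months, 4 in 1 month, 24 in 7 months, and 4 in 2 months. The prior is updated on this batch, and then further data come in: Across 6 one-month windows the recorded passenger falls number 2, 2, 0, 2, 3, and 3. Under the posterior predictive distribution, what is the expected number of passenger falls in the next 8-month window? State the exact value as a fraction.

Total count: 11 + 4 + 24 + 4 = 43.
Total exposure: 3 + 1 + 7 + 2 = 13 months.
After the first batch: Gamma(35 + 43, 7 + 13) = Gamma(78, 20).
Total count: 2 + 2 + 0 + 2 + 3 + 3 = 12.
Total exposure: 6 months.
After the second batch: Gamma(78 + 12, 20 + 6) = Gamma(90, 26).
Predictive mean over an 8-month window = T·E[λ|data] = 8·90/26 = 360/13.

360/13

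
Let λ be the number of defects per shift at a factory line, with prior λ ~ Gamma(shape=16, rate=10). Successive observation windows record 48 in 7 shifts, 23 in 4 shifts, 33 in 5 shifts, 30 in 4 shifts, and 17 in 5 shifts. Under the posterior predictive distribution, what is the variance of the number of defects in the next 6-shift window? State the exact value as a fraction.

Total count: 48 + 23 + 33 + 30 + 17 = 151.
Total exposure: 7 + 4 + 5 + 4 + 5 = 25 shifts.
The Gamma prior is conjugate for the Poisson rate, so λ | data ~ Gamma(16+151, 10+25) = Gamma(167, 35).
The posterior predictive for a window of length T is Negative Binomial with variance T·α'·(β'+T)/β'² = 6·167·41/1225 = 41082/1225.

41082/1225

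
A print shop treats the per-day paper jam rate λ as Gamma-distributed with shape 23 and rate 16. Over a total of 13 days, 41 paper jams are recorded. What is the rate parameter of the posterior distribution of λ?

Total count 41 over total exposure 13 days.
Gamma(α, β) with Poisson data over total exposure Σt gives posterior Gamma(α+Σx, β+Σt) = Gamma(64, 29).

29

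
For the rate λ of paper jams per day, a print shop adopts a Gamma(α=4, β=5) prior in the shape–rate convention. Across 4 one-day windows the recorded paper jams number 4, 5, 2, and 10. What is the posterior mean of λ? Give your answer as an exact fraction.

Total count: 4 + 5 + 2 + 10 = 21.
Total exposure: 4 days.
Posterior: α' = 4 + 21 = 25, β' = 5 + 4 = 9.
Posterior mean = α'/β' = 25/9.

25/9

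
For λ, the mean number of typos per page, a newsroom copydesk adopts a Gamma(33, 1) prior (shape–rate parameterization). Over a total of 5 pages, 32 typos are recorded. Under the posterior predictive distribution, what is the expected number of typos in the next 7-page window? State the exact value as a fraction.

455/6

Total count 32 over total exposure 5 pages.
The Gamma prior is conjugate for the Poisson rate, so λ | data ~ Gamma(33+32, 1+5) = Gamma(65, 6).
Predictive mean over a 7-page window = T·E[λ|data] = 7·65/6 = 455/6.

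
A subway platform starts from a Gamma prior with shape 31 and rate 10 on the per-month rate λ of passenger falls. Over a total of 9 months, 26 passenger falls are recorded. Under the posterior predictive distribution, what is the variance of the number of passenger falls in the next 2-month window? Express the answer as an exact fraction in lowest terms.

126/19

Total count 26 over total exposure 9 months.
The Gamma prior is conjugate for the Poisson rate, so λ | data ~ Gamma(31+26, 10+9) = Gamma(57, 19).
The posterior predictive for a window of length T is Negative Binomial with variance T·α'·(β'+T)/β'² = 2·57·21/361 = 126/19.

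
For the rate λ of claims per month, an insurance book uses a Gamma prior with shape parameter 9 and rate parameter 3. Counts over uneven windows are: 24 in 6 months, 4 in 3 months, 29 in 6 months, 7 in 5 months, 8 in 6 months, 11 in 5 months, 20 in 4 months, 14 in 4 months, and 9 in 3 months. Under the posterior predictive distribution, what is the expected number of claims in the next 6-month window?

Total count: 24 + 4 + 29 + 7 + 8 + 11 + 20 + 14 + 9 = 126.
Total exposure: 6 + 3 + 6 + 5 + 6 + 5 + 4 + 4 + 3 = 42 months.
By Gamma–Poisson conjugacy, the posterior is Gamma(α + Σx, β + Σt) = Gamma(9 + 126, 3 + 42) = Gamma(135, 45).
Predictive mean over a 6-month window = T·E[λ|data] = 6·135/45 = 18.

18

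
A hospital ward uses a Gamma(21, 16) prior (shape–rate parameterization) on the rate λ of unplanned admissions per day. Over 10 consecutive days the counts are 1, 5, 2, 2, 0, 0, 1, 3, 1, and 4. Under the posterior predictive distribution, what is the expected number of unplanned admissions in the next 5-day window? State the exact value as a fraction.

100/13

Total count: 1 + 5 + 2 + 2 + 0 + 0 + 1 + 3 + 1 + 4 = 19.
Total exposure: 10 days.
The Gamma prior is conjugate for the Poisson rate, so λ | data ~ Gamma(21+19, 16+10) = Gamma(40, 26).
Predictive mean over a 5-day window = T·E[λ|data] = 5·40/26 = 100/13.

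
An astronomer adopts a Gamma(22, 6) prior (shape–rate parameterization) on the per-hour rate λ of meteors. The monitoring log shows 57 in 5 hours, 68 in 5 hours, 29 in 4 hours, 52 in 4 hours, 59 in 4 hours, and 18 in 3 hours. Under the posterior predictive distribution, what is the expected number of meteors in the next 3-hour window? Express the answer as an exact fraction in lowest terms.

915/31

Total count: 57 + 68 + 29 + 52 + 59 + 18 = 283.
Total exposure: 5 + 5 + 4 + 4 + 4 + 3 = 25 hours.
Conjugate update: add total count to the shape and total exposure to the rate, giving Gamma(305, 31).
Predictive mean over a 3-hour window = T·E[λ|data] = 3·305/31 = 915/31.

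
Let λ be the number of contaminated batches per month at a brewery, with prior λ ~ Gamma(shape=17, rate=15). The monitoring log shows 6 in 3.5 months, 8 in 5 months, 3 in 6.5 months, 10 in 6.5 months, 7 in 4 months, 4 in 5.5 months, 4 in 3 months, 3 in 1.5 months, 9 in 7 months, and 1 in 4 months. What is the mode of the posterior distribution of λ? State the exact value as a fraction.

142/123

Total count: 6 + 8 + 3 + 10 + 7 + 4 + 4 + 3 + 9 + 1 = 55.
Total exposure: 3.5 + 5 + 6.5 + 6.5 + 4 + 5.5 + 3 + 1.5 + 7 + 4 = 46.5 months.
Conjugate update: add total count to the shape and total exposure to the rate, giving Gamma(72, 123/2).
Posterior mode = (α'−1)/β' = 71/(123/2) = 142/123.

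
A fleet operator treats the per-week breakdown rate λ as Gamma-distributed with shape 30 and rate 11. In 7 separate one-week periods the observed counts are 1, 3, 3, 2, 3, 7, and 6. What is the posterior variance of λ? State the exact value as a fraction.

Total count: 1 + 3 + 3 + 2 + 3 + 7 + 6 = 25.
Total exposure: 7 weeks.
The Gamma prior is conjugate for the Poisson rate, so λ | data ~ Gamma(30+25, 11+7) = Gamma(55, 18).
Posterior variance = α'/β'² = 55/324.

55/324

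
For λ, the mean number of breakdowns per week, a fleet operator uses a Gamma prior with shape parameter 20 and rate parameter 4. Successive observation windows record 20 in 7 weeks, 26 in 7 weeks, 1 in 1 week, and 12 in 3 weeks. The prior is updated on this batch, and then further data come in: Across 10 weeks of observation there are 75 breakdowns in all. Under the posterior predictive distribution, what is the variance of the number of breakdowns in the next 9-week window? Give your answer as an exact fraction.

28413/512

Total count: 20 + 26 + 1 + 12 = 59.
Total exposure: 7 + 7 + 1 + 3 = 18 weeks.
After the first batch: Gamma(20 + 59, 4 + 18) = Gamma(79, 22).
Total count 75 over total exposure 10 weeks.
After the second batch: Gamma(79 + 75, 22 + 10) = Gamma(154, 32).
The posterior predictive for a window of length T is Negative Binomial with variance T·α'·(β'+T)/β'² = 9·154·41/1024 = 28413/512.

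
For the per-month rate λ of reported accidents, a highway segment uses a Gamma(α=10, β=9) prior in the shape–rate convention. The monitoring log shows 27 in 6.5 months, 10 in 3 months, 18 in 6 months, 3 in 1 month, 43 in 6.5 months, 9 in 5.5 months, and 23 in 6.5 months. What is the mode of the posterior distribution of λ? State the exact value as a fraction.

Total count: 27 + 10 + 18 + 3 + 43 + 9 + 23 = 133.
Total exposure: 6.5 + 3 + 6 + 1 + 6.5 + 5.5 + 6.5 = 35 months.
By Gamma–Poisson conjugacy, the posterior is Gamma(α + Σx, β + Σt) = Gamma(10 + 133, 9 + 35) = Gamma(143, 44).
Posterior mode = (α'−1)/β' = 142/44 = 71/22.

71/22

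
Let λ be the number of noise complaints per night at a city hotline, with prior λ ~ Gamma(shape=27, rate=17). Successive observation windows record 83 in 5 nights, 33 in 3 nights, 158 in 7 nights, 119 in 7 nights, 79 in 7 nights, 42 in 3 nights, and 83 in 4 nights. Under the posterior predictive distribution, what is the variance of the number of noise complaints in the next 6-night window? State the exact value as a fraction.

Total count: 83 + 33 + 158 + 119 + 79 + 42 + 83 = 597.
Total exposure: 5 + 3 + 7 + 7 + 7 + 3 + 4 = 36 nights.
By Gamma–Poisson conjugacy, the posterior is Gamma(α + Σx, β + Σt) = Gamma(27 + 597, 17 + 36) = Gamma(624, 53).
The posterior predictive for a window of length T is Negative Binomial with variance T·α'·(β'+T)/β'² = 6·624·59/2809 = 220896/2809.

220896/2809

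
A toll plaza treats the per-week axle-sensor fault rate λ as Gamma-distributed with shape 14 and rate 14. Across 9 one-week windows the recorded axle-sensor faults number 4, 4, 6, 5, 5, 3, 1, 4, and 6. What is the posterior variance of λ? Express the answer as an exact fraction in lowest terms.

Total count: 4 + 4 + 6 + 5 + 5 + 3 + 1 + 4 + 6 = 38.
Total exposure: 9 weeks.
The Gamma prior is conjugate for the Poisson rate, so λ | data ~ Gamma(14+38, 14+9) = Gamma(52, 23).
Posterior variance = α'/β'² = 52/529.

52/529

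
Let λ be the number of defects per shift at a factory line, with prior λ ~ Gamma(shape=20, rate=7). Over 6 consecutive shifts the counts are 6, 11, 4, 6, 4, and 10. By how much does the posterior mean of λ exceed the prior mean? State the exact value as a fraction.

167/91

Total count: 6 + 11 + 4 + 6 + 4 + 10 = 41.
Total exposure: 6 shifts.
Conjugate update: add total count to the shape and total exposure to the rate, giving Gamma(61, 13).
Posterior mean = 61/13 = 61/13; prior mean = 20/7 = 20/7. Difference = 61/13 − 20/7 = 167/91.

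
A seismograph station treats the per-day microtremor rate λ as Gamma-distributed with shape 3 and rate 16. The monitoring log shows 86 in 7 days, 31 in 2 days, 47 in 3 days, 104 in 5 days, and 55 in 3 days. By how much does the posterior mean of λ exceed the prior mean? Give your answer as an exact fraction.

Total count: 86 + 31 + 47 + 104 + 55 = 323.
Total exposure: 7 + 2 + 3 + 5 + 3 = 20 days.
Posterior: α' = 3 + 323 = 326, β' = 16 + 20 = 36.
Posterior mean = 326/36 = 163/18; prior mean = 3/16 = 3/16. Difference = 163/18 − 3/16 = 1277/144.

1277/144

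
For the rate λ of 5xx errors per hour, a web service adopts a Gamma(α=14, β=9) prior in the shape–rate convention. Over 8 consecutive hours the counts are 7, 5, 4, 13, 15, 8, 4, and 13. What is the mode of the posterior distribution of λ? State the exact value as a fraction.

Total count: 7 + 5 + 4 + 13 + 15 + 8 + 4 + 13 = 69.
Total exposure: 8 hours.
Gamma(α, β) with Poisson data over total exposure Σt gives posterior Gamma(α+Σx, β+Σt) = Gamma(83, 17).
Posterior mode = (α'−1)/β' = 82/17.

82/17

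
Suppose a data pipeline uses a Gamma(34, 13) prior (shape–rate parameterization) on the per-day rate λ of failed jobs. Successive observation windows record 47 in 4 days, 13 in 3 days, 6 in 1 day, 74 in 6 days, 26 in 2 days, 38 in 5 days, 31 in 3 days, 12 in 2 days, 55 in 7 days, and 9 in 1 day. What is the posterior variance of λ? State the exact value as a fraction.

Total count: 47 + 13 + 6 + 74 + 26 + 38 + 31 + 12 + 55 + 9 = 311.
Total exposure: 4 + 3 + 1 + 6 + 2 + 5 + 3 + 2 + 7 + 1 = 34 days.
Conjugate update: add total count to the shape and total exposure to the rate, giving Gamma(345, 47).
Posterior variance = α'/β'² = 345/2209.

345/2209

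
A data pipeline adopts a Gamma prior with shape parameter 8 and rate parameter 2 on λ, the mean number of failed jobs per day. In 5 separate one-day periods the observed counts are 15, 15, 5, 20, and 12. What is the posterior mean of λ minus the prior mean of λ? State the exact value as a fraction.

47/7

Total count: 15 + 15 + 5 + 20 + 12 = 67.
Total exposure: 5 days.
By Gamma–Poisson conjugacy, the posterior is Gamma(α + Σx, β + Σt) = Gamma(8 + 67, 2 + 5) = Gamma(75, 7).
Posterior mean = 75/7 = 75/7; prior mean = 8/2 = 4. Difference = 75/7 − 4 = 47/7.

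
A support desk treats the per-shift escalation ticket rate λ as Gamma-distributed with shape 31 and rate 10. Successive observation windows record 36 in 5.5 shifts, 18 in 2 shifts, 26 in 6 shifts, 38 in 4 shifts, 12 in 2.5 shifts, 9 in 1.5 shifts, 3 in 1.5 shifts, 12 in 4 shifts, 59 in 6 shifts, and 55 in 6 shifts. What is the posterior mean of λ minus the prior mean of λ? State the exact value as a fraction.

1471/490

Total count: 36 + 18 + 26 + 38 + 12 + 9 + 3 + 12 + 59 + 55 = 268.
Total exposure: 5.5 + 2 + 6 + 4 + 2.5 + 1.5 + 1.5 + 4 + 6 + 6 = 39 shifts.
Conjugate update: add total count to the shape and total exposure to the rate, giving Gamma(299, 49).
Posterior mean = 299/49 = 299/49; prior mean = 31/10 = 31/10. Difference = 299/49 − 31/10 = 1471/490.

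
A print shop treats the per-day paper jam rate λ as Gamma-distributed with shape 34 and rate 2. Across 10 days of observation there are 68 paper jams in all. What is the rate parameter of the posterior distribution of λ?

Total count 68 over total exposure 10 days.
Posterior: α' = 34 + 68 = 102, β' = 2 + 10 = 12.

12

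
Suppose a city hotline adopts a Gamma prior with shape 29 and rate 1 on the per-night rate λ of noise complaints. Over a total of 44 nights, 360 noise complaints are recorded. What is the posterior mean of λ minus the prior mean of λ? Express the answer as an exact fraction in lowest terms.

Total count 360 over total exposure 44 nights.
Posterior: α' = 29 + 360 = 389, β' = 1 + 44 = 45.
Posterior mean = 389/45 = 389/45; prior mean = 29/1 = 29. Difference = 389/45 − 29 = -916/45.

-916/45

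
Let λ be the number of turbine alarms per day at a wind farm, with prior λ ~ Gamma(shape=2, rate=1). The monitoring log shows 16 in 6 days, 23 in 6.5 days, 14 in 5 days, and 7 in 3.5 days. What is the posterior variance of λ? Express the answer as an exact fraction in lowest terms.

31/242

Total count: 16 + 23 + 14 + 7 = 60.
Total exposure: 6 + 6.5 + 5 + 3.5 = 21 days.
Posterior: α' = 2 + 60 = 62, β' = 1 + 21 = 22.
Posterior variance = α'/β'² = 62/484 = 31/242.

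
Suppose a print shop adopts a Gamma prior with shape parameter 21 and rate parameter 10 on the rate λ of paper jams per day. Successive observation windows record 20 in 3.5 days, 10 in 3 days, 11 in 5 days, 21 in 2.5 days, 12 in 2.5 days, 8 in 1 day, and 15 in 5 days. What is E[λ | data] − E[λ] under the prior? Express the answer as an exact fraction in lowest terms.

199/130

Total count: 20 + 10 + 11 + 21 + 12 + 8 + 15 = 97.
Total exposure: 3.5 + 3 + 5 + 2.5 + 2.5 + 1 + 5 = 22.5 days.
The Gamma prior is conjugate for the Poisson rate, so λ | data ~ Gamma(21+97, 10+22.5) = Gamma(118, 65/2).
Posterior mean = 118/(65/2) = 236/65; prior mean = 21/10 = 21/10. Difference = 236/65 − 21/10 = 199/130.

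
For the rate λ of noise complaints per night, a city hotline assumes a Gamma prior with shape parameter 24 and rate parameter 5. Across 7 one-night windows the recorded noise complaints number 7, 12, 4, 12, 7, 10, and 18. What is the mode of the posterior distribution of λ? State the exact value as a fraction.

31/4

Total count: 7 + 12 + 4 + 12 + 7 + 10 + 18 = 70.
Total exposure: 7 nights.
The Gamma prior is conjugate for the Poisson rate, so λ | data ~ Gamma(24+70, 5+7) = Gamma(94, 12).
Posterior mode = (α'−1)/β' = 93/12 = 31/4.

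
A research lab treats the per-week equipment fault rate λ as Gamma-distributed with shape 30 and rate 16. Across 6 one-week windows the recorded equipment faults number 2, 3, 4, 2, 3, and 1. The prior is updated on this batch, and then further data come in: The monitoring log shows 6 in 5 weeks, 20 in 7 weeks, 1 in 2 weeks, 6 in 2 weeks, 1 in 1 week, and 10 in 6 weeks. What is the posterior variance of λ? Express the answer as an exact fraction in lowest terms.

Total count: 2 + 3 + 4 + 2 + 3 + 1 = 15.
Total exposure: 6 weeks.
After the first batch: Gamma(30 + 15, 16 + 6) = Gamma(45, 22).
Total count: 6 + 20 + 1 + 6 + 1 + 10 = 44.
Total exposure: 5 + 7 + 2 + 2 + 1 + 6 = 23 weeks.
After the second batch: Gamma(45 + 44, 22 + 23) = Gamma(89, 45).
Posterior variance = α'/β'² = 89/2025.

89/2025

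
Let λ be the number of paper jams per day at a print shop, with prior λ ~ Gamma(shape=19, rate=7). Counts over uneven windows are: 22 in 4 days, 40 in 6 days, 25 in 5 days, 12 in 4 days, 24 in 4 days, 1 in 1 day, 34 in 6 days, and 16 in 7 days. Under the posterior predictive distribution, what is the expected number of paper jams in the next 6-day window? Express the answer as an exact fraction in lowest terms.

Total count: 22 + 40 + 25 + 12 + 24 + 1 + 34 + 16 = 174.
Total exposure: 4 + 6 + 5 + 4 + 4 + 1 + 6 + 7 = 37 days.
Conjugate update: add total count to the shape and total exposure to the rate, giving Gamma(193, 44).
Predictive mean over a 6-day window = T·E[λ|data] = 6·193/44 = 579/22.

579/22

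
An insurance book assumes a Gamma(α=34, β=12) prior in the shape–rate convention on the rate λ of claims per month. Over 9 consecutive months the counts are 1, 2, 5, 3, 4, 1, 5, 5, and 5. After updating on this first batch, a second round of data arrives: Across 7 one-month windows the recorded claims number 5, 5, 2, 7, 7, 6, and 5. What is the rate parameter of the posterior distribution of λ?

28

Total count: 1 + 2 + 5 + 3 + 4 + 1 + 5 + 5 + 5 = 31.
Total exposure: 9 months.
After the first batch: Gamma(34 + 31, 12 + 9) = Gamma(65, 21).
Total count: 5 + 5 + 2 + 7 + 7 + 6 + 5 = 37.
Total exposure: 7 months.
After the second batch: Gamma(65 + 37, 21 + 7) = Gamma(102, 28).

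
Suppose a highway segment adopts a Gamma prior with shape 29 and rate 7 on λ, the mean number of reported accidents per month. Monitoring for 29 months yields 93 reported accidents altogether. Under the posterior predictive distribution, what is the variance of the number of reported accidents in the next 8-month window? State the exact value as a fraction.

Total count 93 over total exposure 29 months.
The Gamma prior is conjugate for the Poisson rate, so λ | data ~ Gamma(29+93, 7+29) = Gamma(122, 36).
The posterior predictive for a window of length T is Negative Binomial with variance T·α'·(β'+T)/β'² = 8·122·44/1296 = 2684/81.

2684/81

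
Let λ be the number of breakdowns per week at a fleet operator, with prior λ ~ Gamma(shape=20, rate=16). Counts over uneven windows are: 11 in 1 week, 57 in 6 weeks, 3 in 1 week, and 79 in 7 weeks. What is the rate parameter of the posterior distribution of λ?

Total count: 11 + 57 + 3 + 79 = 150.
Total exposure: 1 + 6 + 1 + 7 = 15 weeks.
By Gamma–Poisson conjugacy, the posterior is Gamma(α + Σx, β + Σt) = Gamma(20 + 150, 16 + 15) = Gamma(170, 31).

31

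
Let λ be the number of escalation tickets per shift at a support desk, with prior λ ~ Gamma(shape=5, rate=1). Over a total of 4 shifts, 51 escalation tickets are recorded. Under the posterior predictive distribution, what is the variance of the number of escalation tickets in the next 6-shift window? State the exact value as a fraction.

3696/25

Total count 51 over total exposure 4 shifts.
Conjugate update: add total count to the shape and total exposure to the rate, giving Gamma(56, 5).
The posterior predictive for a window of length T is Negative Binomial with variance T·α'·(β'+T)/β'² = 6·56·11/25 = 3696/25.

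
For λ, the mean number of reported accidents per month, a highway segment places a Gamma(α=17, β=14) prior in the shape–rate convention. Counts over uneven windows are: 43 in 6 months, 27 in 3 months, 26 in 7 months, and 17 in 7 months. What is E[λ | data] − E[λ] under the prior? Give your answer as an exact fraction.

Total count: 43 + 27 + 26 + 17 = 113.
Total exposure: 6 + 3 + 7 + 7 = 23 months.
Posterior: α' = 17 + 113 = 130, β' = 14 + 23 = 37.
Posterior mean = 130/37 = 130/37; prior mean = 17/14 = 17/14. Difference = 130/37 − 17/14 = 1191/518.

1191/518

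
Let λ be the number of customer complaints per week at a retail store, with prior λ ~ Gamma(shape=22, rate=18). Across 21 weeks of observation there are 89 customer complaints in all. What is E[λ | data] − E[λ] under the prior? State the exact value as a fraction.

Total count 89 over total exposure 21 weeks.
Conjugate update: add total count to the shape and total exposure to the rate, giving Gamma(111, 39).
Posterior mean = 111/39 = 37/13; prior mean = 22/18 = 11/9. Difference = 37/13 − 11/9 = 190/117.

190/117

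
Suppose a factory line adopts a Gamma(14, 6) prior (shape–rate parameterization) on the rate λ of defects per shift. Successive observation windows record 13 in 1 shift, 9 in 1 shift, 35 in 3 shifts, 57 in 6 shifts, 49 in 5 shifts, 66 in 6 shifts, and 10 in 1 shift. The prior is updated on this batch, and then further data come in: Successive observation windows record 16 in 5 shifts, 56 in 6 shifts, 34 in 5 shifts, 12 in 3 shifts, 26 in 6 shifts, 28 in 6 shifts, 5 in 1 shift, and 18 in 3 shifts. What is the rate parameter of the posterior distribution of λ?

Total count: 13 + 9 + 35 + 57 + 49 + 66 + 10 = 239.
Total exposure: 1 + 1 + 3 + 6 + 5 + 6 + 1 = 23 shifts.
After the first batch: Gamma(14 + 239, 6 + 23) = Gamma(253, 29).
Total count: 16 + 56 + 34 + 12 + 26 + 28 + 5 + 18 = 195.
Total exposure: 5 + 6 + 5 + 3 + 6 + 6 + 1 + 3 = 35 shifts.
After the second batch: Gamma(253 + 195, 29 + 35) = Gamma(448, 64).

64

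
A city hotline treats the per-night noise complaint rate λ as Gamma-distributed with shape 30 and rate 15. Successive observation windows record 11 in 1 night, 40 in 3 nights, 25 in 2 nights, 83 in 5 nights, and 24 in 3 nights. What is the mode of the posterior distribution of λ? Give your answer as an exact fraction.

212/29

Total count: 11 + 40 + 25 + 83 + 24 = 183.
Total exposure: 1 + 3 + 2 + 5 + 3 = 14 nights.
Posterior: α' = 30 + 183 = 213, β' = 15 + 14 = 29.
Posterior mode = (α'−1)/β' = 212/29.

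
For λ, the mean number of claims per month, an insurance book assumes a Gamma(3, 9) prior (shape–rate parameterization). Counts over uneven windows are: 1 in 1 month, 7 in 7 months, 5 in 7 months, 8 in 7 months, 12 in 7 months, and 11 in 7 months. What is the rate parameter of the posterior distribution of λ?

45

Total count: 1 + 7 + 5 + 8 + 12 + 11 = 44.
Total exposure: 1 + 7 + 7 + 7 + 7 + 7 = 36 months.
By Gamma–Poisson conjugacy, the posterior is Gamma(α + Σx, β + Σt) = Gamma(3 + 44, 9 + 36) = Gamma(47, 45).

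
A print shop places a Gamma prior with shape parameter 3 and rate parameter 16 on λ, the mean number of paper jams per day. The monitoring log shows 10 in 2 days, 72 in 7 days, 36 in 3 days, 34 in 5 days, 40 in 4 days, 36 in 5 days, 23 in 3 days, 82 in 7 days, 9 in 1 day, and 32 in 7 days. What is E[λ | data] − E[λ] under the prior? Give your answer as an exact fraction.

Total count: 10 + 72 + 36 + 34 + 40 + 36 + 23 + 82 + 9 + 32 = 374.
Total exposure: 2 + 7 + 3 + 5 + 4 + 5 + 3 + 7 + 1 + 7 = 44 days.
Gamma(α, β) with Poisson data over total exposure Σt gives posterior Gamma(α+Σx, β+Σt) = Gamma(377, 60).
Posterior mean = 377/60 = 377/60; prior mean = 3/16 = 3/16. Difference = 377/60 − 3/16 = 1463/240.

1463/240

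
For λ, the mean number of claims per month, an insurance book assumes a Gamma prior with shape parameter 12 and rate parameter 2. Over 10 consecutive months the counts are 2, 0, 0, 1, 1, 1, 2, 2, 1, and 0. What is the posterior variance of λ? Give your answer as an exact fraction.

11/72

Total count: 2 + 0 + 0 + 1 + 1 + 1 + 2 + 2 + 1 + 0 = 10.
Total exposure: 10 months.
The Gamma prior is conjugate for the Poisson rate, so λ | data ~ Gamma(12+10, 2+10) = Gamma(22, 12).
Posterior variance = α'/β'² = 22/144 = 11/72.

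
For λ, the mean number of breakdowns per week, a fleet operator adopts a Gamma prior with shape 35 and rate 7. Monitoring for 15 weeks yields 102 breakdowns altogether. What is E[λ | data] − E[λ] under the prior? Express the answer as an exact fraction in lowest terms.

Total count 102 over total exposure 15 weeks.
By Gamma–Poisson conjugacy, the posterior is Gamma(α + Σx, β + Σt) = Gamma(35 + 102, 7 + 15) = Gamma(137, 22).
Posterior mean = 137/22 = 137/22; prior mean = 35/7 = 5. Difference = 137/22 − 5 = 27/22.

27/22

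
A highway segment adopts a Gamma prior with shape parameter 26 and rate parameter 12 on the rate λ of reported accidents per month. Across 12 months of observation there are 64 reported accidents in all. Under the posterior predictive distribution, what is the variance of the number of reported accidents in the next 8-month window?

Total count 64 over total exposure 12 months.
Conjugate update: add total count to the shape and total exposure to the rate, giving Gamma(90, 24).
The posterior predictive for a window of length T is Negative Binomial with variance T·α'·(β'+T)/β'² = 8·90·32/576 = 40.

40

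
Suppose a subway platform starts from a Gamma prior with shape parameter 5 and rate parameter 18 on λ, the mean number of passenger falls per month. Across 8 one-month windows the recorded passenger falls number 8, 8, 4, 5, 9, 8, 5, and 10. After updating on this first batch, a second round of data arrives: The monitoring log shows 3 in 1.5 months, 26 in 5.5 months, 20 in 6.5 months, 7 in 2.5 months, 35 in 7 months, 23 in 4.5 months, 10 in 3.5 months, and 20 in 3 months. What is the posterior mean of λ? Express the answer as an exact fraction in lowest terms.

103/30

Total count: 8 + 8 + 4 + 5 + 9 + 8 + 5 + 10 = 57.
Total exposure: 8 months.
After the first batch: Gamma(5 + 57, 18 + 8) = Gamma(62, 26).
Total count: 3 + 26 + 20 + 7 + 35 + 23 + 10 + 20 = 144.
Total exposure: 1.5 + 5.5 + 6.5 + 2.5 + 7 + 4.5 + 3.5 + 3 = 34 months.
After the second batch: Gamma(62 + 144, 26 + 34) = Gamma(206, 60).
Posterior mean = α'/β' = 206/60 = 103/30.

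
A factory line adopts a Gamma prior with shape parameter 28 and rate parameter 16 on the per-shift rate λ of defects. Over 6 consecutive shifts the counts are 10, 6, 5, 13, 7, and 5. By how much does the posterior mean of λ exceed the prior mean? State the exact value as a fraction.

71/44

Total count: 10 + 6 + 5 + 13 + 7 + 5 = 46.
Total exposure: 6 shifts.
The Gamma prior is conjugate for the Poisson rate, so λ | data ~ Gamma(28+46, 16+6) = Gamma(74, 22).
Posterior mean = 74/22 = 37/11; prior mean = 28/16 = 7/4. Difference = 37/11 − 7/4 = 71/44.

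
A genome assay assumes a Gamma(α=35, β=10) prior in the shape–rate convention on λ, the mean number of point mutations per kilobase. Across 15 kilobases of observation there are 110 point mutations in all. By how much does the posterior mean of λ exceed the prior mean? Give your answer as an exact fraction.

Total count 110 over total exposure 15 kilobases.
The Gamma prior is conjugate for the Poisson rate, so λ | data ~ Gamma(35+110, 10+15) = Gamma(145, 25).
Posterior mean = 145/25 = 29/5; prior mean = 35/10 = 7/2. Difference = 29/5 − 7/2 = 23/10.

23/10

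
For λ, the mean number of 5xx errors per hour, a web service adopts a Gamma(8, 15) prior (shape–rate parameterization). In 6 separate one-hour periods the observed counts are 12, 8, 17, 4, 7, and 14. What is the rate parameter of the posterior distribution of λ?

Total count: 12 + 8 + 17 + 4 + 7 + 14 = 62.
Total exposure: 6 hours.
Conjugate update: add total count to the shape and total exposure to the rate, giving Gamma(70, 21).

21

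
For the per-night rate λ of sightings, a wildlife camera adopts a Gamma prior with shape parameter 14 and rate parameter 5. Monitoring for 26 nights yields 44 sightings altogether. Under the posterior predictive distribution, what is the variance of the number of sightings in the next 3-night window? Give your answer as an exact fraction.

Total count 44 over total exposure 26 nights.
Gamma(α, β) with Poisson data over total exposure Σt gives posterior Gamma(α+Σx, β+Σt) = Gamma(58, 31).
The posterior predictive for a window of length T is Negative Binomial with variance T·α'·(β'+T)/β'² = 3·58·34/961 = 5916/961.

5916/961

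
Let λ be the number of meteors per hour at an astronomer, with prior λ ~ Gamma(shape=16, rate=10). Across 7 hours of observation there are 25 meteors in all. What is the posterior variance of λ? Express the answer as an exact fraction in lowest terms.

Total count 25 over total exposure 7 hours.
Posterior: α' = 16 + 25 = 41, β' = 10 + 7 = 17.
Posterior variance = α'/β'² = 41/289.

41/289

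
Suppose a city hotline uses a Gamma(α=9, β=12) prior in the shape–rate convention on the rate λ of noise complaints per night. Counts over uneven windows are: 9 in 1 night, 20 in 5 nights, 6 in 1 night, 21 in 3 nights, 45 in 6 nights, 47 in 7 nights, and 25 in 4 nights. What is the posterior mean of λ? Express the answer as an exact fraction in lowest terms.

Total count: 9 + 20 + 6 + 21 + 45 + 47 + 25 = 173.
Total exposure: 1 + 5 + 1 + 3 + 6 + 7 + 4 = 27 nights.
Posterior: α' = 9 + 173 = 182, β' = 12 + 27 = 39.
Posterior mean = α'/β' = 182/39 = 14/3.

14/3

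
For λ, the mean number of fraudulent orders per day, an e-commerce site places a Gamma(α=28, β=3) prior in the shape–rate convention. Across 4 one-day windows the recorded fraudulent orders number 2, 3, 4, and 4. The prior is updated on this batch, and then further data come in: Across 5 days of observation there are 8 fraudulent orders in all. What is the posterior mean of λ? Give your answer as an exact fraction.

Total count: 2 + 3 + 4 + 4 = 13.
Total exposure: 4 days.
After the first batch: Gamma(28 + 13, 3 + 4) = Gamma(41, 7).
Total count 8 over total exposure 5 days.
After the second batch: Gamma(41 + 8, 7 + 5) = Gamma(49, 12).
Posterior mean = α'/β' = 49/12.

49/12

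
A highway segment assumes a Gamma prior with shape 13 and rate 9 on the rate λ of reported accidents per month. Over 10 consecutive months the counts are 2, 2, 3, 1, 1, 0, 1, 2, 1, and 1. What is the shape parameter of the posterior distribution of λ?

27

Total count: 2 + 2 + 3 + 1 + 1 + 0 + 1 + 2 + 1 + 1 = 14.
Total exposure: 10 months.
The Gamma prior is conjugate for the Poisson rate, so λ | data ~ Gamma(13+14, 9+10) = Gamma(27, 19).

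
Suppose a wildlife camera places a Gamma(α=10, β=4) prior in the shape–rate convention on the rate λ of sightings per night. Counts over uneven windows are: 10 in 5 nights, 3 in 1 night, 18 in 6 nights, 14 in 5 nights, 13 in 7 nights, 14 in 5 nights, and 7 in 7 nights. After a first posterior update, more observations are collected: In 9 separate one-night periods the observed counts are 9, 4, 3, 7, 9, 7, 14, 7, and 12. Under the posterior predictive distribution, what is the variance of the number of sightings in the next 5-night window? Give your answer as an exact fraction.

6210/343

Total count: 10 + 3 + 18 + 14 + 13 + 14 + 7 = 79.
Total exposure: 5 + 1 + 6 + 5 + 7 + 5 + 7 = 36 nights.
After the first batch: Gamma(10 + 79, 4 + 36) = Gamma(89, 40).
Total count: 9 + 4 + 3 + 7 + 9 + 7 + 14 + 7 + 12 = 72.
Total exposure: 9 nights.
After the second batch: Gamma(89 + 72, 40 + 9) = Gamma(161, 49).
The posterior predictive for a window of length T is Negative Binomial with variance T·α'·(β'+T)/β'² = 5·161·54/2401 = 6210/343.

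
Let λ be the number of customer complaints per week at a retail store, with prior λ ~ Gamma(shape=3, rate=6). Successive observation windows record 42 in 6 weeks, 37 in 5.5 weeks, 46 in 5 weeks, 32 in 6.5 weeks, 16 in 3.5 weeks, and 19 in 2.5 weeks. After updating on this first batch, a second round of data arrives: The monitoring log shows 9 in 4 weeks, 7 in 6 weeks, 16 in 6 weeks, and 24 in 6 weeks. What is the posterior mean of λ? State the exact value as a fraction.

Total count: 42 + 37 + 46 + 32 + 16 + 19 = 192.
Total exposure: 6 + 5.5 + 5 + 6.5 + 3.5 + 2.5 = 29 weeks.
After the first batch: Gamma(3 + 192, 6 + 29) = Gamma(195, 35).
Total count: 9 + 7 + 16 + 24 = 56.
Total exposure: 4 + 6 + 6 + 6 = 22 weeks.
After the second batch: Gamma(195 + 56, 35 + 22) = Gamma(251, 57).
Posterior mean = α'/β' = 251/57.

251/57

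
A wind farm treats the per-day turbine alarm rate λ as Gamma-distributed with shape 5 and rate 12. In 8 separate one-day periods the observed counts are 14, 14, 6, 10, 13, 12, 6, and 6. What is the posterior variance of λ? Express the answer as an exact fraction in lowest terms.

43/200

Total count: 14 + 14 + 6 + 10 + 13 + 12 + 6 + 6 = 81.
Total exposure: 8 days.
Conjugate update: add total count to the shape and total exposure to the rate, giving Gamma(86, 20).
Posterior variance = α'/β'² = 86/400 = 43/200.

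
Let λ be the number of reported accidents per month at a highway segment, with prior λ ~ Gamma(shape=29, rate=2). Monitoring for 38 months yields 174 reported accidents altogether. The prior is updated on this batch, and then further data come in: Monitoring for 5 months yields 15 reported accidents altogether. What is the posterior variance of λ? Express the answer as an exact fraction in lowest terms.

Total count 174 over total exposure 38 months.
After the first batch: Gamma(29 + 174, 2 + 38) = Gamma(203, 40).
Total count 15 over total exposure 5 months.
After the second batch: Gamma(203 + 15, 40 + 5) = Gamma(218, 45).
Posterior variance = α'/β'² = 218/2025.

218/2025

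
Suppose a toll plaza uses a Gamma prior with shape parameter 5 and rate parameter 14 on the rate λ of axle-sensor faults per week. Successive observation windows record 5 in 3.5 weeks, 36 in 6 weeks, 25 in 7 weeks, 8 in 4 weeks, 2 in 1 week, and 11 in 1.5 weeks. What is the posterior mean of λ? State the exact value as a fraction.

92/37

Total count: 5 + 36 + 25 + 8 + 2 + 11 = 87.
Total exposure: 3.5 + 6 + 7 + 4 + 1 + 1.5 = 23 weeks.
By Gamma–Poisson conjugacy, the posterior is Gamma(α + Σx, β + Σt) = Gamma(5 + 87, 14 + 23) = Gamma(92, 37).
Posterior mean = α'/β' = 92/37.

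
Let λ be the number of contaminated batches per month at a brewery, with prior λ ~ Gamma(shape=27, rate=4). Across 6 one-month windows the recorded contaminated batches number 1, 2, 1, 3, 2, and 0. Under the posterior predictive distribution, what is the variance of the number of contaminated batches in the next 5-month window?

27

Total count: 1 + 2 + 1 + 3 + 2 + 0 = 9.
Total exposure: 6 months.
The Gamma prior is conjugate for the Poisson rate, so λ | data ~ Gamma(27+9, 4+6) = Gamma(36, 10).
The posterior predictive for a window of length T is Negative Binomial with variance T·α'·(β'+T)/β'² = 5·36·15/100 = 27.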